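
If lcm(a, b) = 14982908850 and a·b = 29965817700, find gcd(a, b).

gcd·lcm = product, so gcd = 29965817700/14982908850 = 2.

2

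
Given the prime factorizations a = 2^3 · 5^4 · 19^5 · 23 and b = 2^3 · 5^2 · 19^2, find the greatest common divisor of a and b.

min exponent per shared prime: 2^3 · 5^2 · 19^2 = 72200

72200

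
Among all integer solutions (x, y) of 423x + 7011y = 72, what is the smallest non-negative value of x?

Reduce mod 7011: 423x ≡ 72 (mod 7011). With g = gcd(423, 7011) = 9 dividing 72, divide through: 47x ≡ 8 (mod 779).
Since gcd(47, 779) = 1, x ≡ 8·(47)⁻¹ ≡ 630 (mod 779). Smallest non-negative: 630.

630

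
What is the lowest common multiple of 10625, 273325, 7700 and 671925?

10625 = 5⁴ · 17; 273325 = 5² · 13 · 29²; 7700 = 2² · 5² · 7 · 11; 671925 = 3 · 5² · 17² · 31
lcm takes max exponent of each prime: 2² · 3 · 5⁴ · 7 · 11 · 13 · 17² · 29² · 31 = 56565401392500

56565401392500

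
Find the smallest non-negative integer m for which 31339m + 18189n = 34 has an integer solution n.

gcd(31339, 18189) = 1 (Euclid: 31339 = 1·18189 + 13150; 18189 = 1·13150 + 5039; 13150 = 2·5039 + 3072; 5039 = 1·3072 + 1967; 3072 = 1·1967 + 1105; 1967 = 1·1105 + 862; 1105 = 1·862 + 243; 862 = 3·243 + 133; 243 = 1·133 + 110; 133 = 1·110 + 23; 110 = 4·23 + 18; 23 = 1·18 + 5; 18 = 3·5 + 3; 5 = 1·3 + 2; 3 = 1·2 + 1; 2 = 2·1 + 0), and 1 | 34.
Extended Euclid: 31339·(7111) + 18189·(-12252) = 1. Scale by 34: m₀ = 241774.
General solution m = m₀ + 18189t; reducing mod 18189 gives m = 5317 (and n = -9161).

5317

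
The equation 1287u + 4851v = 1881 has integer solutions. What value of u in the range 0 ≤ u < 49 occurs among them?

9

Euclid: 4851 = 3·1287 + 990; 1287 = 1·990 + 297; 990 = 3·297 + 99; 297 = 3·99 + 0 → gcd = 99; 1881 = 99·19.
Back-substitution yields 1287·(-15) + 4851·(4) = 99, so one solution is u = -15·19 = -285, v = 4·19 = 76.
Solutions in u differ by 4851/99 = 49; the one in [0, 49) is -285 mod 49 = 9.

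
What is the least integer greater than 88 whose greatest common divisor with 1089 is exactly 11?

1089 = 11·99. Any x with gcd(x, 1089) = 11 is a multiple of 11, say 11s, with s coprime to 99.
Need s > 88/11, so s ≥ 9. First s ≥ 9 with gcd(s, 99) = 1 is s = 10. Thus x = 11·10 = 110.

110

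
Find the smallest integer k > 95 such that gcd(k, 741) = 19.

133

gcd(k, 741) = 19 forces 19 | k; write k = 19s. Then gcd(19s, 19·39) = 19·gcd(s, 39), so need gcd(s, 39) = 1.
19s > 95 gives s ≥ 6. The least s ≥ 6 coprime to 39 is 7, so k = 19·7 = 133.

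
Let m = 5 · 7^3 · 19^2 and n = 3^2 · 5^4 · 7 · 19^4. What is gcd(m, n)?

min exponent per shared prime: 5 · 7 · 19^2 = 12635

12635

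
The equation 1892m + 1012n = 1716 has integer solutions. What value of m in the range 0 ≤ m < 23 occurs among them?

gcd(1892, 1012) = 44 (Euclid: 1892 = 1·1012 + 880; 1012 = 1·880 + 132; 880 = 6·132 + 88; 132 = 1·88 + 44; 88 = 2·44 + 0), and 44 | 1716.
Extended Euclid: 1892·(-8) + 1012·(15) = 44. Scale by 39: m₀ = -312.
General solution m = m₀ + 23t; reducing mod 23 gives m = 10 (and n = -17).

10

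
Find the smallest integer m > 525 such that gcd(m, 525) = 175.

700

Multiples of 175 above 525: 175·4, 175·5, … . Need the cofactor coprime to 525/175 = 3.
Checking s = 4, 5, … the first with gcd(s, 3) = 1 is s = 4, giving 700.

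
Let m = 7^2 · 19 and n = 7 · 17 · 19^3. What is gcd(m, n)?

min exponent per shared prime: 7 · 19 = 133

133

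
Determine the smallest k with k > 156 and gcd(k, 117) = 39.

117 = 39·3. Any k with gcd(k, 117) = 39 is a multiple of 39, say 39s, with s coprime to 3.
Need s > 156/39, so s ≥ 5. First s ≥ 5 with gcd(s, 3) = 1 is s = 5. Thus k = 39·5 = 195.

195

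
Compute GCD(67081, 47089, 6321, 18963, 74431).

49

67081 = 7² · 37²; 47089 = 7² · 31²; 6321 = 3 · 7² · 43; 18963 = 3² · 7² · 43; 74431 = 7⁴ · 31
gcd takes min exponent of each prime: 7² = 49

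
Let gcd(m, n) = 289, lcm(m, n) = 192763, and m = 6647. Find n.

Using mn = gcd(m,n)·lcm(m,n) = 289·192763 = 55708507, we get n = 55708507/6647 = 8381.

8381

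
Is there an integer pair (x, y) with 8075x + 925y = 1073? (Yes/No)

No

By Bézout, 8075x + 925y = 1073 has integer solutions iff gcd(8075, 925) | 1073.
Euclid: 8075 = 8·925 + 675; 925 = 1·675 + 250; 675 = 2·250 + 175; 250 = 1·175 + 75; 175 = 2·75 + 25; 75 = 3·25 + 0. gcd = 25; 1073 mod 25 = 23. No.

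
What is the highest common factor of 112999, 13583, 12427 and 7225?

112999 = 17³ · 23; 13583 = 17² · 47; 12427 = 17² · 43; 7225 = 5² · 17²
gcd takes min exponent of each prime: 17² = 289

289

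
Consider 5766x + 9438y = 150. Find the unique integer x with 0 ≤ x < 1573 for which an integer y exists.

gcd(5766, 9438) = 6 (Euclid: 9438 = 1·5766 + 3672; 5766 = 1·3672 + 2094; 3672 = 1·2094 + 1578; 2094 = 1·1578 + 516; 1578 = 3·516 + 30; 516 = 17·30 + 6; 30 = 5·6 + 0), and 6 | 150.
Extended Euclid: 5766·(311) + 9438·(-190) = 6. Scale by 25: x₀ = 7775.
General solution x = x₀ + 1573t; reducing mod 1573 gives x = 1483 (and y = -906).

1483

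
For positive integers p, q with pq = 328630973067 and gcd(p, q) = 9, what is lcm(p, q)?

36514552563

Since gcd(p,q)·lcm(p,q) = pq, lcm = 328630973067/9 = 36514552563.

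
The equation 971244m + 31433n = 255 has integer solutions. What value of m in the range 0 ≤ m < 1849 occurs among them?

Euclid: 971244 = 30·31433 + 28254; 31433 = 1·28254 + 3179; 28254 = 8·3179 + 2822; 3179 = 1·2822 + 357; 2822 = 7·357 + 323; 357 = 1·323 + 34; 323 = 9·34 + 17; 34 = 2·17 + 0 → gcd = 17; 255 = 17·15.
Back-substitution yields 971244·(880) + 31433·(-27191) = 17, so one solution is m = 880·15 = 13200, n = -27191·15 = -407865.
Solutions in m differ by 31433/17 = 1849; the one in [0, 1849) is 13200 mod 1849 = 257.

257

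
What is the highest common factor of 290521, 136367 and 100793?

5929

gcd(290521, 136367): 290521 = 2·136367 + 17787; 136367 = 7·17787 + 11858; 17787 = 1·11858 + 5929; 11858 = 2·5929 + 0 → 5929
gcd(5929, 100793): 100793 = 17·5929 + 0 → 5929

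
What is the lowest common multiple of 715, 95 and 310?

715 = 5 · 11 · 13; 95 = 5 · 19; 310 = 2 · 5 · 31
lcm takes max exponent of each prime: 2 · 5 · 11 · 13 · 19 · 31 = 842270

842270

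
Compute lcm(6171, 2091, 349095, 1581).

6171 = 3 · 11² · 17; 2091 = 3 · 17 · 41; 349095 = 3 · 5 · 17 · 37²; 1581 = 3 · 17 · 31
lcm takes max exponent of each prime: 3 · 5 · 11² · 17 · 31 · 37² · 41 = 53687669145

53687669145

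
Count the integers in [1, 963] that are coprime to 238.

389

238 = 2·7·17. Inclusion–exclusion on these primes:
963 − ⌊963/2⌋ − ⌊963/7⌋ − ⌊963/17⌋ + ⌊963/14⌋ + ⌊963/34⌋ + ⌊963/119⌋ − ⌊963/238⌋ = 389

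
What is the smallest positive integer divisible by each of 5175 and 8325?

191475

gcd first: 8325 = 1·5175 + 3150; 5175 = 1·3150 + 2025; 3150 = 1·2025 + 1125; 2025 = 1·1125 + 900; 1125 = 1·900 + 225; 900 = 4·225 + 0 → gcd = 225
lcm = 5175·8325/gcd = 43081875/225 = 191475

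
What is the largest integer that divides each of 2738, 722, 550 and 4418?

2

gcd(2738, 722): 2738 = 3·722 + 572; 722 = 1·572 + 150; 572 = 3·150 + 122; 150 = 1·122 + 28; 122 = 4·28 + 10; 28 = 2·10 + 8; 10 = 1·8 + 2; 8 = 4·2 + 0 → 2
gcd(2, 550): 550 = 275·2 + 0 → 2
gcd(2, 4418): 4418 = 2209·2 + 0 → 2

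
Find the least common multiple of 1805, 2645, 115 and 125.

23871125

lcm(1805, 2645) = 1805·2645/gcd = 4774225/5 = 954845
lcm(954845, 115) = 954845·115/gcd = 109807175/115 = 954845
lcm(954845, 125) = 954845·125/gcd = 119355625/5 = 23871125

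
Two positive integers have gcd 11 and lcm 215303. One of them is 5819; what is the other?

Using ab = gcd(a,b)·lcm(a,b) = 11·215303 = 2368333, we get b = 2368333/5819 = 407.

407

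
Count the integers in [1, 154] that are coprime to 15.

83

Prime factors of 15: 3, 5. Count integers ≤ 154 divisible by none of them.
By inclusion–exclusion: 154 − ⌊154/3⌋ − ⌊154/5⌋ + ⌊154/15⌋ = 83.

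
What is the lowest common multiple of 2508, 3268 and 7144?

10137336

2508 = 2² · 3 · 11 · 19; 3268 = 2² · 19 · 43; 7144 = 2³ · 19 · 47
lcm takes max exponent of each prime: 2³ · 3 · 11 · 19 · 43 · 47 = 10137336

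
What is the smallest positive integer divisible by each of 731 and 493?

gcd first: 731 = 1·493 + 238; 493 = 2·238 + 17; 238 = 14·17 + 0 → gcd = 17
lcm = 731·493/gcd = 360383/17 = 21199

21199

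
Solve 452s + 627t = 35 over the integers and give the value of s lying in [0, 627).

376

gcd(452, 627) = 1 (Euclid: 627 = 1·452 + 175; 452 = 2·175 + 102; 175 = 1·102 + 73; 102 = 1·73 + 29; 73 = 2·29 + 15; 29 = 1·15 + 14; 15 = 1·14 + 1; 14 = 14·1 + 0), and 1 | 35.
Extended Euclid: 452·(-43) + 627·(31) = 1. Scale by 35: s₀ = -1505.
General solution s = s₀ + 627k; reducing mod 627 gives s = 376 (and t = -271).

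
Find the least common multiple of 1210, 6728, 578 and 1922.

1130479230760

lcm(1210, 6728) = 1210·6728/gcd = 8140880/2 = 4070440
lcm(4070440, 578) = 4070440·578/gcd = 2352714320/2 = 1176357160
lcm(1176357160, 1922) = 1176357160·1922/gcd = 2260958461520/2 = 1130479230760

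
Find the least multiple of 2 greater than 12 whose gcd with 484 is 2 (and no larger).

14

484 = 2·242. Any k with gcd(k, 484) = 2 is a multiple of 2, say 2s, with s coprime to 242.
Need s > 12/2, so s ≥ 7. First s ≥ 7 with gcd(s, 242) = 1 is s = 7. Thus k = 2·7 = 14.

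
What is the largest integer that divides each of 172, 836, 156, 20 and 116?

4

172 = 2² · 43; 836 = 2² · 11 · 19; 156 = 2² · 3 · 13; 20 = 2² · 5; 116 = 2² · 29
gcd takes min exponent of each prime: 2² = 4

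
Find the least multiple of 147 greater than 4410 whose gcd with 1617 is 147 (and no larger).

1617 = 147·11. Any t with gcd(t, 1617) = 147 is a multiple of 147, say 147s, with s coprime to 11.
Need s > 4410/147, so s ≥ 31. First s ≥ 31 with gcd(s, 11) = 1 is s = 31. Thus t = 147·31 = 4557.

4557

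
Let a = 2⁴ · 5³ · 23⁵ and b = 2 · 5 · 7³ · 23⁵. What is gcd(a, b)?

min exponent per shared prime: 2 · 5 · 23⁵ = 64363430

64363430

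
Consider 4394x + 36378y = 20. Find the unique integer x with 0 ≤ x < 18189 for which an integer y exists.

Reduce mod 36378: 4394x ≡ 20 (mod 36378). With g = gcd(4394, 36378) = 2 dividing 20, divide through: 2197x ≡ 10 (mod 18189).
Since gcd(2197, 18189) = 1, x ≡ 10·(2197)⁻¹ ≡ 712 (mod 18189). Smallest non-negative: 712.

712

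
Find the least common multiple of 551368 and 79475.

43819971800

gcd first: 551368 = 6·79475 + 74518; 79475 = 1·74518 + 4957; 74518 = 15·4957 + 163; 4957 = 30·163 + 67; 163 = 2·67 + 29; 67 = 2·29 + 9; 29 = 3·9 + 2; 9 = 4·2 + 1; 2 = 2·1 + 0 → gcd = 1
lcm = 551368·79475/gcd = 43819971800/1 = 43819971800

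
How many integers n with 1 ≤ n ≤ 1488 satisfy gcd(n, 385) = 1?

929

Prime factors of 385: 5, 7, 11. Count integers ≤ 1488 divisible by none of them.
By inclusion–exclusion: 1488 − ⌊1488/5⌋ − ⌊1488/7⌋ − ⌊1488/11⌋ + ⌊1488/35⌋ + ⌊1488/55⌋ + ⌊1488/77⌋ − ⌊1488/385⌋ = 929.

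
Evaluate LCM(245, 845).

245 = 5 · 7²; 845 = 5 · 13²
max exponents: 5 · 7² · 13² = 41405

41405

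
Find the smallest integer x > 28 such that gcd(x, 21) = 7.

Multiples of 7 above 28: 7·5, 7·6, … . Need the cofactor coprime to 21/7 = 3.
Checking s = 5, 6, … the first with gcd(s, 3) = 1 is s = 5, giving 35.

35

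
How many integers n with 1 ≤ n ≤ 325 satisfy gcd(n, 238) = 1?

131

238 = 2·7·17. Inclusion–exclusion on these primes:
325 − ⌊325/2⌋ − ⌊325/7⌋ − ⌊325/17⌋ + ⌊325/14⌋ + ⌊325/34⌋ + ⌊325/119⌋ − ⌊325/238⌋ = 131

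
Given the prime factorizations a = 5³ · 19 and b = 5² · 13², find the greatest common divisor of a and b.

min exponent per shared prime: 5² = 25

25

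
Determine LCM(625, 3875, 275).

213125

625 = 5⁴; 3875 = 5³ · 31; 275 = 5² · 11
lcm takes max exponent of each prime: 5⁴ · 11 · 31 = 213125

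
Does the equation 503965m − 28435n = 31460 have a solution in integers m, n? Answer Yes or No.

By Bézout, 503965m − 28435n = 31460 has integer solutions iff gcd(503965, 28435) | 31460.
Euclid: 503965 = 17·28435 + 20570; 28435 = 1·20570 + 7865; 20570 = 2·7865 + 4840; 7865 = 1·4840 + 3025; 4840 = 1·3025 + 1815; 3025 = 1·1815 + 1210; 1815 = 1·1210 + 605; 1210 = 2·605 + 0. gcd = 605; 31460 mod 605 = 0. Yes.

Yes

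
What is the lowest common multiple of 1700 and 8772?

gcd first: 8772 = 5·1700 + 272; 1700 = 6·272 + 68; 272 = 4·68 + 0 → gcd = 68
lcm = 1700·8772/gcd = 14912400/68 = 219300

219300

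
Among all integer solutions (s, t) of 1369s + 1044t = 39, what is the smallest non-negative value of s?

Euclid: 1369 = 1·1044 + 325; 1044 = 3·325 + 69; 325 = 4·69 + 49; 69 = 1·49 + 20; 49 = 2·20 + 9; 20 = 2·9 + 2; 9 = 4·2 + 1; 2 = 2·1 + 0 → gcd = 1; 39 = 1·39.
Back-substitution yields 1369·(469) + 1044·(-615) = 1, so one solution is s = 469·39 = 18291, t = -615·39 = -23985.
Solutions in s differ by 1044/1 = 1044; the one in [0, 1044) is 18291 mod 1044 = 543.

543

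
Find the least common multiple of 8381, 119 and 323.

8381 = 17² · 29; 119 = 7 · 17; 323 = 17 · 19
lcm takes max exponent of each prime: 7 · 17² · 19 · 29 = 1114673

1114673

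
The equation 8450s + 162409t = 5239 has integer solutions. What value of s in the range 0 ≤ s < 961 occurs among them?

Euclid: 162409 = 19·8450 + 1859; 8450 = 4·1859 + 1014; 1859 = 1·1014 + 845; 1014 = 1·845 + 169; 845 = 5·169 + 0 → gcd = 169; 5239 = 169·31.
Back-substitution yields 8450·(173) + 162409·(-9) = 169, so one solution is s = 173·31 = 5363, t = -9·31 = -279.
Solutions in s differ by 162409/169 = 961; the one in [0, 961) is 5363 mod 961 = 558.

558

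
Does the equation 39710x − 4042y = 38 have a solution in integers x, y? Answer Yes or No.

Yes

By Bézout, 39710x − 4042y = 38 has integer solutions iff gcd(39710, 4042) | 38.
Euclid: 39710 = 9·4042 + 3332; 4042 = 1·3332 + 710; 3332 = 4·710 + 492; 710 = 1·492 + 218; 492 = 2·218 + 56; 218 = 3·56 + 50; 56 = 1·50 + 6; 50 = 8·6 + 2; 6 = 3·2 + 0. gcd = 2; 38 mod 2 = 0. Yes.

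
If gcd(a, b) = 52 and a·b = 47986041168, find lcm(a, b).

922808484

For any two positive integers, gcd × lcm equals their product. Hence lcm = 47986041168 / 52 = 922808484.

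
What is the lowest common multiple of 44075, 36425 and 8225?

449520925

44075 = 5² · 41 · 43; 36425 = 5² · 31 · 47; 8225 = 5² · 7 · 47
lcm takes max exponent of each prime: 5² · 7 · 31 · 41 · 43 · 47 = 449520925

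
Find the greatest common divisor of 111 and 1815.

3

Euclid: 1815 = 16·111 + 39; 111 = 2·39 + 33; 39 = 1·33 + 6; 33 = 5·6 + 3; 6 = 2·3 + 0. Last nonzero remainder: 3.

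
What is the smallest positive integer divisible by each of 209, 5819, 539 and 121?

lcm(209, 5819) = 209·5819/gcd = 1216171/11 = 110561
lcm(110561, 539) = 110561·539/gcd = 59592379/11 = 5417489
lcm(5417489, 121) = 5417489·121/gcd = 655516169/11 = 59592379

59592379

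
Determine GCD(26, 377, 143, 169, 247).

gcd(26, 377): 377 = 14·26 + 13; 26 = 2·13 + 0 → 13
gcd(13, 143): 143 = 11·13 + 0 → 13
gcd(13, 169): 169 = 13·13 + 0 → 13
gcd(13, 247): 247 = 19·13 + 0 → 13

13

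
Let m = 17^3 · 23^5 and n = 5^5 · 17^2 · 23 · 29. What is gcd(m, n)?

6647

min exponent per shared prime: 17^2 · 23 = 6647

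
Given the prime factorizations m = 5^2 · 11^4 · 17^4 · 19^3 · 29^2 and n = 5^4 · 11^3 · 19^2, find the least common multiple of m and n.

4408625843262911875

max exponent per prime: 5^4 · 11^4 · 17^4 · 19^3 · 29^2 = 4408625843262911875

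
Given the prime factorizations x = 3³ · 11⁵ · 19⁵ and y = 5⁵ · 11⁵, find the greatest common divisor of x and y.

min exponent per shared prime: 11⁵ = 161051

161051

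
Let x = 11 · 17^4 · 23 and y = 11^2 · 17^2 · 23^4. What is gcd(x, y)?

73117

min exponent per shared prime: 11 · 17^2 · 23 = 73117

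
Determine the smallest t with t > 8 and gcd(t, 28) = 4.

12

28 = 4·7. Any t with gcd(t, 28) = 4 is a multiple of 4, say 4s, with s coprime to 7.
Need s > 8/4, so s ≥ 3. First s ≥ 3 with gcd(s, 7) = 1 is s = 3. Thus t = 4·3 = 12.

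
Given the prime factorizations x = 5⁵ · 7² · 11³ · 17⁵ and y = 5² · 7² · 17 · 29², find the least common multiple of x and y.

max exponent per prime: 5⁵ · 7² · 11³ · 17⁵ · 29² = 243368721085634375

243368721085634375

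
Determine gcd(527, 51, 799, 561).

17

gcd(527, 51): 527 = 10·51 + 17; 51 = 3·17 + 0 → 17
gcd(17, 799): 799 = 47·17 + 0 → 17
gcd(17, 561): 561 = 33·17 + 0 → 17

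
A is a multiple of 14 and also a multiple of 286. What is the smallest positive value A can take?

2002

gcd first: 286 = 20·14 + 6; 14 = 2·6 + 2; 6 = 3·2 + 0 → gcd = 2
lcm = 14·286/gcd = 4004/2 = 2002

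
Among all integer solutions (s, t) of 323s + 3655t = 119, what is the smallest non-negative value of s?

23

Euclid: 3655 = 11·323 + 102; 323 = 3·102 + 17; 102 = 6·17 + 0 → gcd = 17; 119 = 17·7.
Back-substitution yields 323·(34) + 3655·(-3) = 17, so one solution is s = 34·7 = 238, t = -3·7 = -21.
Solutions in s differ by 3655/17 = 215; the one in [0, 215) is 238 mod 215 = 23.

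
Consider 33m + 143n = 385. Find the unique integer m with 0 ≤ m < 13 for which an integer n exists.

Euclid: 143 = 4·33 + 11; 33 = 3·11 + 0 → gcd = 11; 385 = 11·35.
Back-substitution yields 33·(-4) + 143·(1) = 11, so one solution is m = -4·35 = -140, n = 1·35 = 35.
Solutions in m differ by 143/11 = 13; the one in [0, 13) is -140 mod 13 = 3.

3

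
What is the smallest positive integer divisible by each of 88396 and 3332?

1502732

88396 = 2² · 7² · 11 · 41; 3332 = 2² · 7² · 17
max exponents: 2² · 7² · 11 · 17 · 41 = 1502732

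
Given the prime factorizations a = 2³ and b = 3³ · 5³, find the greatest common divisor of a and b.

1

min exponent per shared prime: (none) = 1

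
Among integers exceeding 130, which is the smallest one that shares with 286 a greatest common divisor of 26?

286 = 26·11. Any x with gcd(x, 286) = 26 is a multiple of 26, say 26s, with s coprime to 11.
Need s > 130/26, so s ≥ 6. First s ≥ 6 with gcd(s, 11) = 1 is s = 6. Thus x = 26·6 = 156.

156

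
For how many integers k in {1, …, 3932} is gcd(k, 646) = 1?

Prime factors of 646: 2, 17, 19. Count integers ≤ 3932 divisible by none of them.
By inclusion–exclusion: 3932 − ⌊3932/2⌋ − ⌊3932/17⌋ − ⌊3932/19⌋ + ⌊3932/34⌋ + ⌊3932/38⌋ + ⌊3932/323⌋ − ⌊3932/646⌋ = 1753.

1753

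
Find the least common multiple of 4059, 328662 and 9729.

160232913522

4059 = 3² · 11 · 41; 328662 = 2 · 3² · 19 · 31²; 9729 = 3² · 23 · 47
lcm takes max exponent of each prime: 2 · 3² · 11 · 19 · 23 · 31² · 41 · 47 = 160232913522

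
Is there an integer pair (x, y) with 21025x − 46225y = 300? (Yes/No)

By Bézout, 21025x − 46225y = 300 has integer solutions iff gcd(21025, 46225) | 300.
Euclid: 46225 = 2·21025 + 4175; 21025 = 5·4175 + 150; 4175 = 27·150 + 125; 150 = 1·125 + 25; 125 = 5·25 + 0. gcd = 25; 300 mod 25 = 0. Yes.

Yes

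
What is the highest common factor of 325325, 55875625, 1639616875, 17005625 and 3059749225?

gcd(325325, 55875625): 55875625 = 171·325325 + 245050; 325325 = 1·245050 + 80275; 245050 = 3·80275 + 4225; 80275 = 19·4225 + 0 → 4225
gcd(4225, 1639616875): 1639616875 = 388075·4225 + 0 → 4225
gcd(4225, 17005625): 17005625 = 4025·4225 + 0 → 4225
gcd(4225, 3059749225): 3059749225 = 724201·4225 + 0 → 4225

4225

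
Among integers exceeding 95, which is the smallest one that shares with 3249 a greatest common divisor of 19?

gcd(m, 3249) = 19 forces 19 | m; write m = 19s. Then gcd(19s, 19·171) = 19·gcd(s, 171), so need gcd(s, 171) = 1.
19s > 95 gives s ≥ 6. The least s ≥ 6 coprime to 171 is 7, so m = 19·7 = 133.

133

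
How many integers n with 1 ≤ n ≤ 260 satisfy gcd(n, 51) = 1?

164

Prime factors of 51: 3, 17. Count integers ≤ 260 divisible by none of them.
By inclusion–exclusion: 260 − ⌊260/3⌋ − ⌊260/17⌋ + ⌊260/51⌋ = 164.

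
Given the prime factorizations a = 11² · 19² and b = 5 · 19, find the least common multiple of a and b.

max exponent per prime: 5 · 11² · 19² = 218405

218405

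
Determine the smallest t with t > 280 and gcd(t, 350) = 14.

Multiples of 14 above 280: 14·21, 14·22, … . Need the cofactor coprime to 350/14 = 25.
Checking s = 21, 22, … the first with gcd(s, 25) = 1 is s = 21, giving 294.

294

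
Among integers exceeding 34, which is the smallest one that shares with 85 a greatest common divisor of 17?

51

85 = 17·5. Any t with gcd(t, 85) = 17 is a multiple of 17, say 17s, with s coprime to 5.
Need s > 34/17, so s ≥ 3. First s ≥ 3 with gcd(s, 5) = 1 is s = 3. Thus t = 17·3 = 51.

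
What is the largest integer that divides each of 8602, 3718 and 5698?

gcd(8602, 3718): 8602 = 2·3718 + 1166; 3718 = 3·1166 + 220; 1166 = 5·220 + 66; 220 = 3·66 + 22; 66 = 3·22 + 0 → 22
gcd(22, 5698): 5698 = 259·22 + 0 → 22

22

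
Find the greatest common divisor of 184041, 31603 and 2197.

169

gcd(184041, 31603): 184041 = 5·31603 + 26026; 31603 = 1·26026 + 5577; 26026 = 4·5577 + 3718; 5577 = 1·3718 + 1859; 3718 = 2·1859 + 0 → 1859
gcd(1859, 2197): 2197 = 1·1859 + 338; 1859 = 5·338 + 169; 338 = 2·169 + 0 → 169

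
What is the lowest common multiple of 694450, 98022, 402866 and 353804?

5740935797952300

694450 = 2 · 5² · 17 · 19 · 43; 98022 = 2 · 3 · 17 · 31²; 402866 = 2 · 17³ · 41; 353804 = 2² · 11² · 17 · 43
lcm takes max exponent of each prime: 2² · 3 · 5² · 11² · 17³ · 19 · 31² · 41 · 43 = 5740935797952300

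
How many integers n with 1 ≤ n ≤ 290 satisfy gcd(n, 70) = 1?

Prime factors of 70: 2, 5, 7. Count integers ≤ 290 divisible by none of them.
By inclusion–exclusion: 290 − ⌊290/2⌋ − ⌊290/5⌋ − ⌊290/7⌋ + ⌊290/10⌋ + ⌊290/14⌋ + ⌊290/35⌋ − ⌊290/70⌋ = 99.

99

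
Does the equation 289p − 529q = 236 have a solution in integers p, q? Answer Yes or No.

By Bézout, 289p − 529q = 236 has integer solutions iff gcd(289, 529) | 236.
Euclid: 529 = 1·289 + 240; 289 = 1·240 + 49; 240 = 4·49 + 44; 49 = 1·44 + 5; 44 = 8·5 + 4; 5 = 1·4 + 1; 4 = 4·1 + 0. gcd = 1; 236 mod 1 = 0. Yes.

Yes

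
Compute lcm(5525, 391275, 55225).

5525 = 5² · 13 · 17; 391275 = 3² · 5² · 37 · 47; 55225 = 5² · 47²
lcm takes max exponent of each prime: 3² · 5² · 13 · 17 · 37 · 47² = 4064173425

4064173425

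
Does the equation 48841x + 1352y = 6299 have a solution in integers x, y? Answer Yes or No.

No

By Bézout, 48841x + 1352y = 6299 has integer solutions iff gcd(48841, 1352) | 6299.
Euclid: 48841 = 36·1352 + 169; 1352 = 8·169 + 0. gcd = 169; 6299 mod 169 = 46. No.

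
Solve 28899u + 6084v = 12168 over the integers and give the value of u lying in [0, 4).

0

Euclid: 28899 = 4·6084 + 4563; 6084 = 1·4563 + 1521; 4563 = 3·1521 + 0 → gcd = 1521; 12168 = 1521·8.
Back-substitution yields 28899·(-1) + 6084·(5) = 1521, so one solution is u = -1·8 = -8, v = 5·8 = 40.
Solutions in u differ by 6084/1521 = 4; the one in [0, 4) is -8 mod 4 = 0.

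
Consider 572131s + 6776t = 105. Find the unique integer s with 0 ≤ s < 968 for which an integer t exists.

115

Euclid: 572131 = 84·6776 + 2947; 6776 = 2·2947 + 882; 2947 = 3·882 + 301; 882 = 2·301 + 280; 301 = 1·280 + 21; 280 = 13·21 + 7; 21 = 3·7 + 0 → gcd = 7; 105 = 7·15.
Back-substitution yields 572131·(-315) + 6776·(26597) = 7, so one solution is s = -315·15 = -4725, t = 26597·15 = 398955.
Solutions in s differ by 6776/7 = 968; the one in [0, 968) is -4725 mod 968 = 115.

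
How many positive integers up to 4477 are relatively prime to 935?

935 = 5·11·17. Inclusion–exclusion on these primes:
4477 − ⌊4477/5⌋ − ⌊4477/11⌋ − ⌊4477/17⌋ + ⌊4477/55⌋ + ⌊4477/85⌋ + ⌊4477/187⌋ − ⌊4477/935⌋ = 3064

3064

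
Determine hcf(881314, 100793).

Euclid: 881314 = 8·100793 + 74970; 100793 = 1·74970 + 25823; 74970 = 2·25823 + 23324; 25823 = 1·23324 + 2499; 23324 = 9·2499 + 833; 2499 = 3·833 + 0. Last nonzero remainder: 833.

833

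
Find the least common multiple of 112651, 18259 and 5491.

31286449579

112651 = 7² · 11² · 19; 18259 = 19 · 31²; 5491 = 17² · 19
lcm takes max exponent of each prime: 7² · 11² · 17² · 19 · 31² = 31286449579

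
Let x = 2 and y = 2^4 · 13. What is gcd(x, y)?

2

min exponent per shared prime: 2 = 2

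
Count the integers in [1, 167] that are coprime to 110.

61

Prime factors of 110: 2, 5, 11. Count integers ≤ 167 divisible by none of them.
By inclusion–exclusion: 167 − ⌊167/2⌋ − ⌊167/5⌋ − ⌊167/11⌋ + ⌊167/10⌋ + ⌊167/22⌋ + ⌊167/55⌋ − ⌊167/110⌋ = 61.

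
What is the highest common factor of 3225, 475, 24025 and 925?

25

gcd(3225, 475): 3225 = 6·475 + 375; 475 = 1·375 + 100; 375 = 3·100 + 75; 100 = 1·75 + 25; 75 = 3·25 + 0 → 25
gcd(25, 24025): 24025 = 961·25 + 0 → 25
gcd(25, 925): 925 = 37·25 + 0 → 25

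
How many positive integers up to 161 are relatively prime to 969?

96

969 = 3·17·19. Inclusion–exclusion on these primes:
161 − ⌊161/3⌋ − ⌊161/17⌋ − ⌊161/19⌋ + ⌊161/51⌋ + ⌊161/57⌋ + ⌊161/323⌋ − ⌊161/969⌋ = 96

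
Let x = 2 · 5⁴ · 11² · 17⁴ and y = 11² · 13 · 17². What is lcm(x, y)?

max exponent per prime: 2 · 5⁴ · 11² · 13 · 17⁴ = 164223166250

164223166250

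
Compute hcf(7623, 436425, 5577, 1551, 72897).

33

gcd(7623, 436425): 436425 = 57·7623 + 1914; 7623 = 3·1914 + 1881; 1914 = 1·1881 + 33; 1881 = 57·33 + 0 → 33
gcd(33, 5577): 5577 = 169·33 + 0 → 33
gcd(33, 1551): 1551 = 47·33 + 0 → 33
gcd(33, 72897): 72897 = 2209·33 + 0 → 33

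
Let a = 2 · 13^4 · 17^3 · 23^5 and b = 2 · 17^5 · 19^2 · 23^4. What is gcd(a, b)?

2749717666

min exponent per shared prime: 2 · 17^3 · 23^4 = 2749717666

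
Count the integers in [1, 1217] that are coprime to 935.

935 = 5·11·17. Inclusion–exclusion on these primes:
1217 − ⌊1217/5⌋ − ⌊1217/11⌋ − ⌊1217/17⌋ + ⌊1217/55⌋ + ⌊1217/85⌋ + ⌊1217/187⌋ − ⌊1217/935⌋ = 834

834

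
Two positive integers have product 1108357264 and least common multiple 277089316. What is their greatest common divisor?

gcd·lcm = product, so gcd = 1108357264/277089316 = 4.

4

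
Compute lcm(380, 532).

gcd first: 532 = 1·380 + 152; 380 = 2·152 + 76; 152 = 2·76 + 0 → gcd = 76
lcm = 380·532/gcd = 202160/76 = 2660

2660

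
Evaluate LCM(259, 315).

11655

259 = 7 · 37; 315 = 3² · 5 · 7
max exponents: 3² · 5 · 7 · 37 = 11655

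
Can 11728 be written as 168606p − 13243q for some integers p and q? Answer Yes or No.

gcd(168606, 13243): 168606 = 12·13243 + 9690; 13243 = 1·9690 + 3553; 9690 = 2·3553 + 2584; 3553 = 1·2584 + 969; 2584 = 2·969 + 646; 969 = 1·646 + 323; 646 = 2·323 + 0 → 323
323 does not divide 11728, so a solution does not exist.

No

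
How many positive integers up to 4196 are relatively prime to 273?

Prime factors of 273: 3, 7, 13. Count integers ≤ 4196 divisible by none of them.
By inclusion–exclusion: 4196 − ⌊4196/3⌋ − ⌊4196/7⌋ − ⌊4196/13⌋ + ⌊4196/21⌋ + ⌊4196/39⌋ + ⌊4196/91⌋ − ⌊4196/273⌋ = 2214.

2214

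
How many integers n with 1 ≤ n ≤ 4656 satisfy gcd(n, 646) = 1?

Prime factors of 646: 2, 17, 19. Count integers ≤ 4656 divisible by none of them.
By inclusion–exclusion: 4656 − ⌊4656/2⌋ − ⌊4656/17⌋ − ⌊4656/19⌋ + ⌊4656/34⌋ + ⌊4656/38⌋ + ⌊4656/323⌋ − ⌊4656/646⌋ = 2075.

2075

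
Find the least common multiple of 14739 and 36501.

14739 = 3 · 17³; 36501 = 3 · 23³
max exponents: 3 · 17³ · 23³ = 179329413

179329413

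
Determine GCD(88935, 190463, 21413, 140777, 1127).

88935 = 3 · 5 · 7² · 11²; 190463 = 7² · 13² · 23; 21413 = 7² · 19 · 23; 140777 = 7² · 13² · 17; 1127 = 7² · 23
gcd takes min exponent of each prime: 7² = 49

49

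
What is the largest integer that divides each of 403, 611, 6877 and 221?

gcd(403, 611): 611 = 1·403 + 208; 403 = 1·208 + 195; 208 = 1·195 + 13; 195 = 15·13 + 0 → 13
gcd(13, 6877): 6877 = 529·13 + 0 → 13
gcd(13, 221): 221 = 17·13 + 0 → 13

13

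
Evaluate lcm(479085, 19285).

97254255

gcd first: 479085 = 24·19285 + 16245; 19285 = 1·16245 + 3040; 16245 = 5·3040 + 1045; 3040 = 2·1045 + 950; 1045 = 1·950 + 95; 950 = 10·95 + 0 → gcd = 95
lcm = 479085·19285/gcd = 9239154225/95 = 97254255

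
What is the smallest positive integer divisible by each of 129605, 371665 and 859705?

689907244565

lcm(129605, 371665) = 129605·371665/gcd = 48169642325/245 = 196610785
lcm(196610785, 859705) = 196610785·859705/gcd = 169027274918425/245 = 689907244565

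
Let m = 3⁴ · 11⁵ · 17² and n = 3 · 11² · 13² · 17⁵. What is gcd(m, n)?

104907

min exponent per shared prime: 3 · 11² · 17² = 104907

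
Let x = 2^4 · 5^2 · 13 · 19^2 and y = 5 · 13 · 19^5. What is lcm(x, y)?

12875714800

max exponent per prime: 2^4 · 5^2 · 13 · 19^5 = 12875714800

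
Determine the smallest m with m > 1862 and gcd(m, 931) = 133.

1995

Multiples of 133 above 1862: 133·15, 133·16, … . Need the cofactor coprime to 931/133 = 7.
Checking s = 15, 16, … the first with gcd(s, 7) = 1 is s = 15, giving 1995.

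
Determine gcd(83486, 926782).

Euclid: 926782 = 11·83486 + 8436; 83486 = 9·8436 + 7562; 8436 = 1·7562 + 874; 7562 = 8·874 + 570; 874 = 1·570 + 304; 570 = 1·304 + 266; 304 = 1·266 + 38; 266 = 7·38 + 0. Last nonzero remainder: 38.

38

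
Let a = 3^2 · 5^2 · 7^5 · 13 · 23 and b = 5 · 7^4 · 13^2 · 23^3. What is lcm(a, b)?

7775761491225

max exponent per prime: 3^2 · 5^2 · 7^5 · 13^2 · 23^3 = 7775761491225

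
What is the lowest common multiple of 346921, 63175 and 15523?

2610580525

346921 = 19² · 31²; 63175 = 5² · 7 · 19²; 15523 = 19² · 43
lcm takes max exponent of each prime: 5² · 7 · 19² · 31² · 43 = 2610580525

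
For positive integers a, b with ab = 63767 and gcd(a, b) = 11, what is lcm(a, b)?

5797

For any two positive integers, gcd × lcm equals their product. Hence lcm = 63767 / 11 = 5797.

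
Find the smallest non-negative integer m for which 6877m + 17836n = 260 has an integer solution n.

96

gcd(6877, 17836) = 13 (Euclid: 17836 = 2·6877 + 4082; 6877 = 1·4082 + 2795; 4082 = 1·2795 + 1287; 2795 = 2·1287 + 221; 1287 = 5·221 + 182; 221 = 1·182 + 39; 182 = 4·39 + 26; 39 = 1·26 + 13; 26 = 2·13 + 0), and 13 | 260.
Extended Euclid: 6877·(485) + 17836·(-187) = 13. Scale by 20: m₀ = 9700.
General solution m = m₀ + 1372t; reducing mod 1372 gives m = 96 (and n = -37).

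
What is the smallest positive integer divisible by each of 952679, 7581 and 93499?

105747369

952679 = 7 · 13 · 19² · 29; 7581 = 3 · 7 · 19²; 93499 = 7 · 19² · 37
lcm takes max exponent of each prime: 3 · 7 · 13 · 19² · 29 · 37 = 105747369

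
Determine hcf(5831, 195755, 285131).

49

gcd(5831, 195755): 195755 = 33·5831 + 3332; 5831 = 1·3332 + 2499; 3332 = 1·2499 + 833; 2499 = 3·833 + 0 → 833
gcd(833, 285131): 285131 = 342·833 + 245; 833 = 3·245 + 98; 245 = 2·98 + 49; 98 = 2·49 + 0 → 49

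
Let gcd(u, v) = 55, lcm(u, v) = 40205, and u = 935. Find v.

2365

Using uv = gcd(u,v)·lcm(u,v) = 55·40205 = 2211275, we get v = 2211275/935 = 2365.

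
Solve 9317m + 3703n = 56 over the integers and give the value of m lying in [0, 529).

gcd(9317, 3703) = 7 (Euclid: 9317 = 2·3703 + 1911; 3703 = 1·1911 + 1792; 1911 = 1·1792 + 119; 1792 = 15·119 + 7; 119 = 17·7 + 0), and 7 | 56.
Extended Euclid: 9317·(-31) + 3703·(78) = 7. Scale by 8: m₀ = -248.
General solution m = m₀ + 529t; reducing mod 529 gives m = 281 (and n = -707).

281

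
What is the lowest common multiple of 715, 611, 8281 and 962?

1584072490

715 = 5 · 11 · 13; 611 = 13 · 47; 8281 = 7² · 13²; 962 = 2 · 13 · 37
lcm takes max exponent of each prime: 2 · 5 · 7² · 11 · 13² · 37 · 47 = 1584072490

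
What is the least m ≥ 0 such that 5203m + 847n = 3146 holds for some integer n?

5

Euclid: 5203 = 6·847 + 121; 847 = 7·121 + 0 → gcd = 121; 3146 = 121·26.
Back-substitution yields 5203·(1) + 847·(-6) = 121, so one solution is m = 1·26 = 26, n = -6·26 = -156.
Solutions in m differ by 847/121 = 7; the one in [0, 7) is 26 mod 7 = 5.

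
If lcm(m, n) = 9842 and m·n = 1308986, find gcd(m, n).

gcd·lcm = product, so gcd = 1308986/9842 = 133.

133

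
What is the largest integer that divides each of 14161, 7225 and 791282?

289

14161 = 7² · 17²; 7225 = 5² · 17²; 791282 = 2 · 17² · 37²
gcd takes min exponent of each prime: 17² = 289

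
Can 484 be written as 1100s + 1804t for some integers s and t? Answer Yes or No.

gcd(1100, 1804): 1804 = 1·1100 + 704; 1100 = 1·704 + 396; 704 = 1·396 + 308; 396 = 1·308 + 88; 308 = 3·88 + 44; 88 = 2·44 + 0 → 44
44 divides 484, so a solution exists.

Yes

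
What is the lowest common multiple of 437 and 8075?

185725

gcd first: 8075 = 18·437 + 209; 437 = 2·209 + 19; 209 = 11·19 + 0 → gcd = 19
lcm = 437·8075/gcd = 3528775/19 = 185725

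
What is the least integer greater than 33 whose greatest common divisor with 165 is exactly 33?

Multiples of 33 above 33: 33·2, 33·3, … . Need the cofactor coprime to 165/33 = 5.
Checking s = 2, 3, … the first with gcd(s, 5) = 1 is s = 2, giving 66.

66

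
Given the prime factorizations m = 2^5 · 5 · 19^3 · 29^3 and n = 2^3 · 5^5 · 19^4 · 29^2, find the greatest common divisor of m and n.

230736760

min exponent per shared prime: 2^3 · 5 · 19^3 · 29^2 = 230736760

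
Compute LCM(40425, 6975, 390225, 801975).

19014884190225

40425 = 3 · 5² · 7² · 11; 6975 = 3² · 5² · 31; 390225 = 3 · 5² · 11² · 43; 801975 = 3 · 5² · 17² · 37
lcm takes max exponent of each prime: 3² · 5² · 7² · 11² · 17² · 31 · 37 · 43 = 19014884190225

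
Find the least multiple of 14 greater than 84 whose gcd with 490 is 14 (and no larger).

112

Multiples of 14 above 84: 14·7, 14·8, … . Need the cofactor coprime to 490/14 = 35.
Checking s = 7, 8, … the first with gcd(s, 35) = 1 is s = 8, giving 112.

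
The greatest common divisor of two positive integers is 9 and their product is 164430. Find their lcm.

18270

For any two positive integers, gcd × lcm equals their product. Hence lcm = 164430 / 9 = 18270.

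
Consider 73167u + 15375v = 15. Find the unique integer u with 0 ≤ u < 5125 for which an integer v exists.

170

Euclid: 73167 = 4·15375 + 11667; 15375 = 1·11667 + 3708; 11667 = 3·3708 + 543; 3708 = 6·543 + 450; 543 = 1·450 + 93; 450 = 4·93 + 78; 93 = 1·78 + 15; 78 = 5·15 + 3; 15 = 5·3 + 0 → gcd = 3; 15 = 3·5.
Back-substitution yields 73167·(-991) + 15375·(4716) = 3, so one solution is u = -991·5 = -4955, v = 4716·5 = 23580.
Solutions in u differ by 15375/3 = 5125; the one in [0, 5125) is -4955 mod 5125 = 170.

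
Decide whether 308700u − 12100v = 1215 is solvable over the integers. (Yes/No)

By Bézout, 308700u − 12100v = 1215 has integer solutions iff gcd(308700, 12100) | 1215.
Euclid: 308700 = 25·12100 + 6200; 12100 = 1·6200 + 5900; 6200 = 1·5900 + 300; 5900 = 19·300 + 200; 300 = 1·200 + 100; 200 = 2·100 + 0. gcd = 100; 1215 mod 100 = 15. No.

No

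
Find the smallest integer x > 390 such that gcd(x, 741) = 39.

Multiples of 39 above 390: 39·11, 39·12, … . Need the cofactor coprime to 741/39 = 19.
Checking s = 11, 12, … the first with gcd(s, 19) = 1 is s = 11, giving 429.

429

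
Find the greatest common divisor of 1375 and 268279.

Euclid: 268279 = 195·1375 + 154; 1375 = 8·154 + 143; 154 = 1·143 + 11; 143 = 13·11 + 0. Last nonzero remainder: 11.

11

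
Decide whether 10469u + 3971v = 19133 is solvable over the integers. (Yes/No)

gcd(10469, 3971): 10469 = 2·3971 + 2527; 3971 = 1·2527 + 1444; 2527 = 1·1444 + 1083; 1444 = 1·1083 + 361; 1083 = 3·361 + 0 → 361
361 divides 19133, so a solution exists.

Yes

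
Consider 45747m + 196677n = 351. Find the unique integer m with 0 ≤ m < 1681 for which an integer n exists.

43

Reduce mod 196677: 45747m ≡ 351 (mod 196677). With g = gcd(45747, 196677) = 117 dividing 351, divide through: 391m ≡ 3 (mod 1681).
Since gcd(391, 1681) = 1, m ≡ 3·(391)⁻¹ ≡ 43 (mod 1681). Smallest non-negative: 43.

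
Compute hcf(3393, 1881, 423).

gcd(3393, 1881): 3393 = 1·1881 + 1512; 1881 = 1·1512 + 369; 1512 = 4·369 + 36; 369 = 10·36 + 9; 36 = 4·9 + 0 → 9
gcd(9, 423): 423 = 47·9 + 0 → 9

9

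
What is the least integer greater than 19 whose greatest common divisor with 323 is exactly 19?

Multiples of 19 above 19: 19·2, 19·3, … . Need the cofactor coprime to 323/19 = 17.
Checking s = 2, 3, … the first with gcd(s, 17) = 1 is s = 2, giving 38.

38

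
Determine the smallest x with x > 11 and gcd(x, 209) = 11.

22

209 = 11·19. Any x with gcd(x, 209) = 11 is a multiple of 11, say 11s, with s coprime to 19.
Need s > 11/11, so s ≥ 2. First s ≥ 2 with gcd(s, 19) = 1 is s = 2. Thus x = 11·2 = 22.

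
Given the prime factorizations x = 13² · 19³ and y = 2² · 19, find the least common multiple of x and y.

4636684

max exponent per prime: 2² · 13² · 19³ = 4636684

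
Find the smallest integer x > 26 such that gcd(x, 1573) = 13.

Multiples of 13 above 26: 13·3, 13·4, … . Need the cofactor coprime to 1573/13 = 121.
Checking s = 3, 4, … the first with gcd(s, 121) = 1 is s = 3, giving 39.

39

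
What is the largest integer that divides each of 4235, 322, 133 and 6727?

7

gcd(4235, 322): 4235 = 13·322 + 49; 322 = 6·49 + 28; 49 = 1·28 + 21; 28 = 1·21 + 7; 21 = 3·7 + 0 → 7
gcd(7, 133): 133 = 19·7 + 0 → 7
gcd(7, 6727): 6727 = 961·7 + 0 → 7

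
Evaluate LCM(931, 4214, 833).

931 = 7² · 19; 4214 = 2 · 7² · 43; 833 = 7² · 17
lcm takes max exponent of each prime: 2 · 7² · 17 · 19 · 43 = 1361122

1361122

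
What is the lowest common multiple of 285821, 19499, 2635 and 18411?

1775235660105

lcm(285821, 19499) = 285821·19499/gcd = 5573223679/17 = 327836687
lcm(327836687, 2635) = 327836687·2635/gcd = 863849670245/527 = 1639183435
lcm(1639183435, 18411) = 1639183435·18411/gcd = 30179006221785/17 = 1775235660105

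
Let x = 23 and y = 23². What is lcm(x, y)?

max exponent per prime: 23² = 529

529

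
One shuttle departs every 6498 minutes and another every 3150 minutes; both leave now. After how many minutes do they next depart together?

6498 = 2 · 3² · 19²; 3150 = 2 · 3² · 5² · 7
max exponents: 2 · 3² · 5² · 7 · 19² = 1137150

1137150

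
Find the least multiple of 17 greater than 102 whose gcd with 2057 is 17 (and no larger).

119

Multiples of 17 above 102: 17·7, 17·8, … . Need the cofactor coprime to 2057/17 = 121.
Checking s = 7, 8, … the first with gcd(s, 121) = 1 is s = 7, giving 119.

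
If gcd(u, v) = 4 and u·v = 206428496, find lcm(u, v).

gcd·lcm = product, so lcm = 206428496/4 = 51607124.

51607124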